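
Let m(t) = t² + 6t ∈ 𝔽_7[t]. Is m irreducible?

No

Check for roots in 𝔽_7: m(0) = 0 → root; m(1) = 0 → root; m(2) = 2; m(3) = 6; m(4) = 5; m(5) = 6; m(6) = 2.
m(0) = 0, so (t) divides m(t); m is reducible.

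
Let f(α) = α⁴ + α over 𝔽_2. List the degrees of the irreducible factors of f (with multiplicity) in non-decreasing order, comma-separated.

1, 1, 2

Roots in 𝔽_2: f(0) = 0 → root; f(1) = 0 → root.
Linear factors from roots: (α), (α + 1).
Complete factorization: f(α) = (α)·(α + 1)·(α² + α + 1).
Factor degrees with multiplicity: 1 + 1 + 2 = 4.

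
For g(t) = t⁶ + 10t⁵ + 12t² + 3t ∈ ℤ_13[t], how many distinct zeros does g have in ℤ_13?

6

Evaluate at each of the 13 elements of ℤ_13:
g(0) = 0 → root; g(1) = 0 → root; g(2) = 9; g(3) = 0 → root; g(4) = 6; g(5) = 0 → root; g(6) = 1; g(7) = 3; g(8) = 0 → root; g(9) = 3; g(10) = 10; g(11) = 7; g(12) = 0 → root.
Roots: {0, 1, 3, 5, 8, 12}.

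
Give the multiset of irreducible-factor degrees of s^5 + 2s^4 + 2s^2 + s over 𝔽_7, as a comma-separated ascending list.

1, 2, 2

Write h(s) = s^5 + 2s^4 + 2s^2 + s.
Linear factors from roots: (s).
Complete factorization: h(s) = (s)·(s^2 + 4s + 5)·(s^2 + 5s + 3).
Factor degrees with multiplicity: 1 + 2 + 2 = 5.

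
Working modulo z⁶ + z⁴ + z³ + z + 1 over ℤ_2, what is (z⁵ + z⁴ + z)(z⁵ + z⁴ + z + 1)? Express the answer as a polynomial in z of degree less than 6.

Multiply in ℤ_2[z]: (z⁵ + z⁴ + z)·(z⁵ + z⁴ + z + 1) = z¹⁰ + z⁸ + z⁵ + z⁴ + z² + z.
Reduce using z⁶ ≡ z⁴ + z³ + z + 1 (mod z⁶ + z⁴ + z³ + z + 1).
Reduced: z⁵ + z⁴.

z^5 + z^4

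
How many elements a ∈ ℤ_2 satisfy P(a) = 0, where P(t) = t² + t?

Evaluate at each of the 2 elements of ℤ_2:
P(0) = 0 → root; P(1) = 0 → root.
Roots: {0, 1}.

2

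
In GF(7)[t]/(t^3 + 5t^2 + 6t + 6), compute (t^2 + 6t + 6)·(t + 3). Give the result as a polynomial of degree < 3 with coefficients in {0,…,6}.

Multiply in GF(7)[t]: (t^2 + 6t + 6)·(t + 3) = t^3 + 2t^2 + 3t + 4.
Reduce using t^3 ≡ 2t^2 + t + 1 (mod t^3 + 5t^2 + 6t + 6).
Reduced: 4t^2 + 4t + 5.

4t^2 + 4t + 5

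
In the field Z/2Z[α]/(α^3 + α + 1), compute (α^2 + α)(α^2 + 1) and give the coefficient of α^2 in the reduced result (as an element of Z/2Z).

Multiply in Z/2Z[α]: (α^2 + α)·(α^2 + 1) = α^4 + α^3 + α^2 + α.
Reduce using α^3 ≡ α + 1 (mod α^3 + α + 1).
Reduced: α + 1.

0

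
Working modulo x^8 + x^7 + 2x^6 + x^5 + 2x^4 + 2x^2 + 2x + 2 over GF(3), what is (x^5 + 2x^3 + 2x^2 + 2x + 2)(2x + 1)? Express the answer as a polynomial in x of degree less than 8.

2x^6 + x^5 + x^4 + 2

Multiply in GF(3)[x]: (x^5 + 2x^3 + 2x^2 + 2x + 2)·(2x + 1) = 2x^6 + x^5 + x^4 + 2.
Reduced: 2x^6 + x^5 + x^4 + 2.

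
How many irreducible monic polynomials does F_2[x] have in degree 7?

By the necklace-counting formula, N_2(7) = (1/7) Σ_{d|7} μ(7/d)·2^d.
Divisors of 7: 1, 7; μ(7/d) for each: -1, 1.
Σ = − 2^1 + 2^7 = 126.
N = 126/7 = 18.

18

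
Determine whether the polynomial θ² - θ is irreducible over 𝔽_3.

No

Write m(θ) = θ² - θ.
Check for roots in 𝔽_3: m(0) = 0 → root; m(1) = 0 → root; m(2) = 2.
m(0) = 0, so (θ) divides m(θ); m is reducible.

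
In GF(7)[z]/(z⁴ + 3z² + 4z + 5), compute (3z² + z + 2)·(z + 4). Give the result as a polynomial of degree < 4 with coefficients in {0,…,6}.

3z^3 + 6z^2 + 6z + 1

Multiply in GF(7)[z]: (3z² + z + 2)·(z + 4) = 3z³ + 6z² + 6z + 1.
Reduced: 3z³ + 6z² + 6z + 1.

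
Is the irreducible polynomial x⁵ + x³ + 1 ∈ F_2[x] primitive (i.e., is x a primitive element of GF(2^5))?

Write f(x) = x⁵ + x³ + 1.
|GF(2^5)^×| = 2^5 − 1 = 31. Prime factorization: 31 = 31.
f is primitive ⇔ x has order 31 in GF(2)[x]/(f), i.e. x^(31/q) ≠ 1 for each prime q | 31.
x^(1) mod f = x.
None equal 1, so x has full order 31; f is primitive.

Yes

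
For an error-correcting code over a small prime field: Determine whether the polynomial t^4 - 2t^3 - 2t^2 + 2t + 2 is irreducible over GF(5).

Write P(t) = t^4 - 2t^3 - 2t^2 + 2t + 2.
Check for roots in GF(5): P(0) = 2; P(1) = 1; P(2) = 3; P(3) = 2; P(4) = 1.
No roots, so no linear factors.
Degree-2 irreducible divisors: test the 10 monic irreducibles of degree 2 over GF(5).
None of them divide P (all give nonzero remainder).
No irreducible factor of degree ≤ 2 exists, so P is irreducible over GF(5).

Yes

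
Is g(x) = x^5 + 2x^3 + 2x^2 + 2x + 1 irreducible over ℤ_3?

Yes

Check for roots in ℤ_3: g(0) = 1; g(1) = 2; g(2) = 1.
No roots, so no linear factors.
Monic irreducibles of degree 2 over GF(3): x^2 + 1, x^2 + x + 2, x^2 + 2x + 2.
None of them divide g (all give nonzero remainder).
No irreducible factor of degree ≤ 2 exists, so g is irreducible over GF(3).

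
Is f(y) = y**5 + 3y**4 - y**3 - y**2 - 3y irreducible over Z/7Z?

Check for roots in Z/7Z: f(0) = 0 → root; f(1) = 6; f(2) = 6; f(3) = 0 → root; f(4) = 6; f(5) = 5; f(6) = 5.
f(0) = 0, so (y) divides f(y); f is reducible.

No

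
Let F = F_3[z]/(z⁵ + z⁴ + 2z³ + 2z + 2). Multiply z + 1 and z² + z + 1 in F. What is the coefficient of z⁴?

0

Multiply in F_3[z]: (z + 1)·(z² + z + 1) = z³ + 2z² + 2z + 1.
Reduced: z³ + 2z² + 2z + 1.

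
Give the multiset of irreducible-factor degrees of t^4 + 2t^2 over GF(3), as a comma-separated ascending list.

Write f(t) = t^4 + 2t^2.
Roots in GF(3): f(0) = 0 → root; f(1) = 0 → root; f(2) = 0 → root.
Linear factors from roots: (t), (t + 2), (t + 1).
Complete factorization: f(t) = (t + 1)·(t + 2)·(t)^2.
Factor degrees with multiplicity: 1 + 1 + 1 + 1 = 4.

1, 1, 1, 1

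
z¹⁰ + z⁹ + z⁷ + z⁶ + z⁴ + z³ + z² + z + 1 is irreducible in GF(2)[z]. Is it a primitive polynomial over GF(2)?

Yes

Write f(z) = z¹⁰ + z⁹ + z⁷ + z⁶ + z⁴ + z³ + z² + z + 1.
|GF(2^10)^×| = 2^10 − 1 = 1023. Prime factorization: 1023 = 3·11·31.
f is primitive ⇔ z has order 1023 in GF(2)[z]/(f), i.e. z^(1023/q) ≠ 1 for each prime q | 1023.
z^(341) mod f = z⁶ + z³ + z² + 1.
z^(93) mod f = z⁸ + z⁶ + z⁵ + z³ + z + 1.
z^(33) mod f = z⁸ + z⁶ + z⁵ + z⁴ + z.
None equal 1, so z has full order 1023; f is primitive.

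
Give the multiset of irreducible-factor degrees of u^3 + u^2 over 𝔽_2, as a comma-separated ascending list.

Write h(u) = u^3 + u^2.
Roots in 𝔽_2: h(0) = 0 → root; h(1) = 0 → root.
Linear factors from roots: (u), (u + 1).
Complete factorization: h(u) = (u + 1)·(u)^2.
Factor degrees with multiplicity: 1 + 1 + 1 = 3.

1, 1, 1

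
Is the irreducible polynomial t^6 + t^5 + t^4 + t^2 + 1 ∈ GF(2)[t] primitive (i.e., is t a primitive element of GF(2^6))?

No

Write f(t) = t^6 + t^5 + t^4 + t^2 + 1.
|GF(2^6)^×| = 2^6 − 1 = 63. Prime factorization: 63 = 3^2·7.
f is primitive ⇔ t has order 63 in GF(2)[t]/(f), i.e. t^(63/q) ≠ 1 for each prime q | 63.
t^(21) mod f = 1
t^(9) mod f = t^3 + 1.
Since t^(21) = 1, the order of t divides 21 < 63; not primitive.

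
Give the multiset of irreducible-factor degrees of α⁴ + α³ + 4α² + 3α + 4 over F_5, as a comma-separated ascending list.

1, 1, 2

Write g(α) = α⁴ + α³ + 4α² + 3α + 4.
Roots in F_5: g(0) = 4; g(1) = 3; g(2) = 0 → root; g(3) = 2; g(4) = 0 → root.
Linear factors from roots: (α + 3), (α + 1).
Complete factorization: g(α) = (α + 1)·(α + 3)·(α² + 2α + 3).
Factor degrees with multiplicity: 1 + 1 + 2 = 4.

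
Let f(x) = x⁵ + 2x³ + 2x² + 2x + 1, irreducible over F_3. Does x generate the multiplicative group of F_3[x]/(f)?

No

|GF(3^5)^×| = 3^5 − 1 = 242. Prime factorization: 242 = 2·11^2.
f is primitive ⇔ x has order 242 in GF(3)[x]/(f), i.e. x^(242/q) ≠ 1 for each prime q | 242.
x^(121) mod f = 2.
x^(22) mod f = 1
Since x^(22) = 1, the order of x divides 22 < 242; not primitive.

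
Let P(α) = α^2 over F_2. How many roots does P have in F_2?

Evaluate at each of the 2 elements of F_2:
P(0) = 0 → root; P(1) = 1.
Roots: {0}.

1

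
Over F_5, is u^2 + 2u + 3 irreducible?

Yes

Write h(u) = u^2 + 2u + 3.
Check for roots in F_5: h(0) = 3; h(1) = 1; h(2) = 1; h(3) = 3; h(4) = 2.
No roots. A degree-2 polynomial over a field with no linear factor is irreducible.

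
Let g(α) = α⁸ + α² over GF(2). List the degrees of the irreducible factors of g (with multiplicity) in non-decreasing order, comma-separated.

Roots in GF(2): g(0) = 0 → root; g(1) = 0 → root.
Linear factors from roots: (α), (α + 1).
Complete factorization: g(α) = (α)^2·(α + 1)^2·(α² + α + 1)^2.
Factor degrees with multiplicity: 1 + 1 + 1 + 1 + 2 + 2 = 8.

1, 1, 1, 1, 2, 2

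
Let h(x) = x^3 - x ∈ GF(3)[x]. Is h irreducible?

Check for roots in GF(3): h(0) = 0 → root; h(1) = 0 → root; h(2) = 0 → root.
h(0) = 0, so (x) divides h(x); h is reducible.

No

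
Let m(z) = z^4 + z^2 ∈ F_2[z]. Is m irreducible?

Check for roots in F_2: m(0) = 0 → root; m(1) = 0 → root.
m(0) = 0, so (z) divides m(z); m is reducible.

No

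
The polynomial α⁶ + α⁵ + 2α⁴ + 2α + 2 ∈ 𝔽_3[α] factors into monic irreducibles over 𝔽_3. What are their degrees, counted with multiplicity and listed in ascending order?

Write f(α) = α⁶ + α⁵ + 2α⁴ + 2α + 2.
Roots in 𝔽_3: f(0) = 2; f(1) = 2; f(2) = 2.
Complete factorization: f(α) = (α² + 1)·(α⁴ + α³ + α² + 2α + 2).
Factor degrees with multiplicity: 2 + 4 = 6.

2, 4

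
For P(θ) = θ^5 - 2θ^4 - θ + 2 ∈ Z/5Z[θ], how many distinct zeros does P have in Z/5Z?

Evaluate at each of the 5 elements of Z/5Z:
P(0) = 2; P(1) = 0 → root; P(2) = 0 → root; P(3) = 0 → root; P(4) = 0 → root.
Roots: {1, 2, 3, 4}.

4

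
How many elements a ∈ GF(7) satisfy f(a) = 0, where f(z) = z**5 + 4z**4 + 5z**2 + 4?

Evaluate at each of the 7 elements of GF(7):
f(0) = 4; f(1) = 0 → root; f(2) = 1; f(3) = 0 → root; f(4) = 4; f(5) = 0 → root; f(6) = 5.
Roots: {1, 3, 5}.

3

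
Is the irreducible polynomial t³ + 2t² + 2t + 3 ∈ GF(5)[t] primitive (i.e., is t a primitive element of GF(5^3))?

Yes

Write f(t) = t³ + 2t² + 2t + 3.
|GF(5^3)^×| = 5^3 − 1 = 124. Prime factorization: 124 = 2^2·31.
f is primitive ⇔ t has order 124 in GF(5)[t]/(f), i.e. t^(124/q) ≠ 1 for each prime q | 124.
t^(62) mod f = 4.
t^(4) mod f = 2t² + t + 1.
None equal 1, so t has full order 124; f is primitive.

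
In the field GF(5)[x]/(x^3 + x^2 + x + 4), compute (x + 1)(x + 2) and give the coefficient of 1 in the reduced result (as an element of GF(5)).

Multiply in GF(5)[x]: (x + 1)·(x + 2) = x^2 + 3x + 2.
Reduced: x^2 + 3x + 2.

2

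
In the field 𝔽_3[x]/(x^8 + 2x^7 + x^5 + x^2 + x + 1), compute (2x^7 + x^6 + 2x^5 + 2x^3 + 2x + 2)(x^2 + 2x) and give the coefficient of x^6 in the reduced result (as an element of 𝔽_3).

Multiply in 𝔽_3[x]: (2x^7 + x^6 + 2x^5 + 2x^3 + 2x + 2)·(x^2 + 2x) = 2x^9 + 2x^8 + x^7 + x^6 + 2x^5 + x^4 + 2x^3 + x.
Reduce using x^8 ≡ x^7 + 2x^5 + 2x^2 + 2x + 2 (mod x^8 + 2x^7 + x^5 + x^2 + x + 1).
Reduced: 2x^7 + 2x^6 + x^5 + x^4 + x + 2.

2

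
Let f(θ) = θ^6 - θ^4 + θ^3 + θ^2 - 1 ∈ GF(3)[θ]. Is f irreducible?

Yes

Check for roots in GF(3): f(0) = 2; f(1) = 1; f(2) = 2.
No roots, so no linear factors.
Monic irreducibles of degree 2 over GF(3): θ^2 + 1, θ^2 + θ - 1, θ^2 - θ - 1.
None of them divide f (all give nonzero remainder).
Degree-3 irreducible divisors: test the 8 monic irreducibles of degree 3 over GF(3).
None of them divide f (all give nonzero remainder).
No irreducible factor of degree ≤ 3 exists, so f is irreducible over GF(3).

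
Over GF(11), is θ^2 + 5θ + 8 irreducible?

Write m(θ) = θ^2 + 5θ + 8.
Check each element of GF(11) for a root: m(0)=8, m(1)=3, m(2)=0, m(3)=10, m(4)=0, m(5)=3, m(6)=8, m(7)=4, m(8)=2, m(9)=2, m(10)=4.
m(2) = 0, so (θ − 2) divides m(θ); m is reducible.

No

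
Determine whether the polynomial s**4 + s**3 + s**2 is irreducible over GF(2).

No

Write m(s) = s**4 + s**3 + s**2.
Check for roots in GF(2): m(0) = 0 → root; m(1) = 1.
m(0) = 0, so (s) divides m(s); m is reducible.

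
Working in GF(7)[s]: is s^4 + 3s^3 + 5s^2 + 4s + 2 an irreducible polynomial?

Write f(s) = s^4 + 3s^3 + 5s^2 + 4s + 2.
Check for roots in GF(7): f(0) = 2; f(1) = 1; f(2) = 0 → root; f(3) = 4; f(4) = 0 → root; f(5) = 6; f(6) = 1.
f(2) = 0, so (s − 2) divides f(s); f is reducible.

No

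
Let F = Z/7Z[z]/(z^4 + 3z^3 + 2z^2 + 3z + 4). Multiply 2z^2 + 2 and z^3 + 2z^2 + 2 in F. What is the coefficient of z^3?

Multiply in Z/7Z[z]: (2z^2 + 2)·(z^3 + 2z^2 + 2) = 2z^5 + 4z^4 + 2z^3 + z^2 + 4.
Reduce using z^4 ≡ 4z^3 + 5z^2 + 4z + 3 (mod z^4 + 3z^3 + 2z^2 + 3z + 4).
Reduced: 4z^3 + 6z^2 + 5z + 5.

4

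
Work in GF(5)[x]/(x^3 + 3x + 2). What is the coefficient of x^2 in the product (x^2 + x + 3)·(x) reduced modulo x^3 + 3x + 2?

Multiply in GF(5)[x]: (x^2 + x + 3)·(x) = x^3 + x^2 + 3x.
Reduce using x^3 ≡ 2x + 3 (mod x^3 + 3x + 2).
Reduced: x^2 + 3.

1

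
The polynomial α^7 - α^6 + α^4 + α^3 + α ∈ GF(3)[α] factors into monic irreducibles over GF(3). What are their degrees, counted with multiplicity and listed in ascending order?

Write h(α) = α^7 - α^6 + α^4 + α^3 + α.
Roots in GF(3): h(0) = 0 → root; h(1) = 0 → root; h(2) = 0 → root.
Linear factors from roots: (α), (α - 1), (α + 1).
Complete factorization: h(α) = (α)·(α + 1)·(α - 1)^3·(α^2 + α - 1).
Factor degrees with multiplicity: 1 + 1 + 1 + 1 + 1 + 2 = 7.

1, 1, 1, 1, 1, 2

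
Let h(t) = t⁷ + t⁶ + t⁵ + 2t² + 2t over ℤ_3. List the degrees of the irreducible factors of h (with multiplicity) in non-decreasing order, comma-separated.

1, 2, 4

Roots in ℤ_3: h(0) = 0 → root; h(1) = 1; h(2) = 2.
Linear factors from roots: (t).
Complete factorization: h(t) = (t)·(t² + 2t + 2)·(t⁴ + 2t³ + t² + 1).
Factor degrees with multiplicity: 1 + 2 + 4 = 7.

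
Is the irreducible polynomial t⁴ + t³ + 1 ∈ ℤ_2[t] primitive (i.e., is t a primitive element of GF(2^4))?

Write f(t) = t⁴ + t³ + 1.
|GF(2^4)^×| = 2^4 − 1 = 15. Prime factorization: 15 = 3·5.
f is primitive ⇔ t has order 15 in GF(2)[t]/(f), i.e. t^(15/q) ≠ 1 for each prime q | 15.
t^(5) mod f = t³ + t + 1.
t^(3) mod f = t³.
None equal 1, so t has full order 15; f is primitive.

Yes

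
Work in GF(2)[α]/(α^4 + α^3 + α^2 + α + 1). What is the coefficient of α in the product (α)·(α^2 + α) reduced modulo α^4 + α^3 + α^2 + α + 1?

Multiply in GF(2)[α]: (α)·(α^2 + α) = α^3 + α^2.
Reduced: α^3 + α^2.

0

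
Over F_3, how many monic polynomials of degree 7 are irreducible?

The number of monic irreducibles of degree 7 over GF(3) is (1/7)·Σ_{d∣7} μ(7/d) 3^d.
Divisors of 7: 1, 7; μ(7/d) for each: -1, 1.
Σ = − 3^1 + 3^7 = 2184.
N = 2184/7 = 312.

312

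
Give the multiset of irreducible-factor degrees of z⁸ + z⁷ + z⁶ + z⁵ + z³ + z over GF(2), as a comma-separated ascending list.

1, 1, 1, 2, 3

Write f(z) = z⁸ + z⁷ + z⁶ + z⁵ + z³ + z.
Roots in GF(2): f(0) = 0 → root; f(1) = 0 → root.
Linear factors from roots: (z), (z + 1).
Complete factorization: f(z) = (z)·(z + 1)^2·(z² + z + 1)·(z³ + z + 1).
Factor degrees with multiplicity: 1 + 1 + 1 + 2 + 3 = 8.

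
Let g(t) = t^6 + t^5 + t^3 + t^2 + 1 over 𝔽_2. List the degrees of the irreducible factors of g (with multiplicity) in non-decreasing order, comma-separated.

6

Roots in 𝔽_2: g(0) = 1; g(1) = 1.
Complete factorization: g(t) = (t^6 + t^5 + t^3 + t^2 + 1).
Factor degrees with multiplicity: 6 = 6.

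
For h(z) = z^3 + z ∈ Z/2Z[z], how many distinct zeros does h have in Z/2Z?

2

Evaluate at each of the 2 elements of Z/2Z:
h(0) = 0 → root; h(1) = 0 → root.
Roots: {0, 1}.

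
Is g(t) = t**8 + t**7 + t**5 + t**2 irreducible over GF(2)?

No

Check for roots in GF(2): g(0) = 0 → root; g(1) = 0 → root.
g(0) = 0, so (t) divides g(t); g is reducible.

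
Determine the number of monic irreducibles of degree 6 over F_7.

Gauss's count: N_{7}(6) = (1/6) Σ_{d|6} μ(6/d)·7^d.
Divisors of 6: 1, 2, 3, 6; μ(6/d) for each: 1, -1, -1, 1.
Σ = 7^1 − 7^2 − 7^3 + 7^6 = 117264.
N = 117264/6 = 19544.

19544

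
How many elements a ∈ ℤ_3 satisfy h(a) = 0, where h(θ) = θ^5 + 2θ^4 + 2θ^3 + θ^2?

Evaluate at each of the 3 elements of ℤ_3:
h(0) = 0 → root; h(1) = 0 → root; h(2) = 0 → root.
Roots: {0, 1, 2}.

3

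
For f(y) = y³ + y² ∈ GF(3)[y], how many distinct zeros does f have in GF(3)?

Evaluate at each of the 3 elements of GF(3):
f(0) = 0 → root; f(1) = 2; f(2) = 0 → root.
Roots: {0, 2}.

2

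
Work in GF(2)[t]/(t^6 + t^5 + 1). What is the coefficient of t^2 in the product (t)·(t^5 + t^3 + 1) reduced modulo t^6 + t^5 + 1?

0

Multiply in GF(2)[t]: (t)·(t^5 + t^3 + 1) = t^6 + t^4 + t.
Reduce using t^6 ≡ t^5 + 1 (mod t^6 + t^5 + 1).
Reduced: t^5 + t^4 + t + 1.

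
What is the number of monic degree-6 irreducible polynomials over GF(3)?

x^(3^6) − x is the product of all monic irreducibles of degree dividing 6; Möbius inversion gives N = (1/6) Σ μ(6/d)·3^d.
Divisors of 6: 1, 2, 3, 6; μ(6/d) for each: 1, -1, -1, 1.
Σ = 3^1 − 3^2 − 3^3 + 3^6 = 696.
N = 696/6 = 116.

116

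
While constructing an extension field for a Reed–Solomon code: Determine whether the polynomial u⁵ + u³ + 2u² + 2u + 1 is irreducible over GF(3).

Yes

Write m(u) = u⁵ + u³ + 2u² + 2u + 1.
Check for roots in GF(3): m(0) = 1; m(1) = 1; m(2) = 2.
No roots, so no linear factors.
Monic irreducibles of degree 2 over GF(3): u² + 1, u² + u + 2, u² + 2u + 2.
None of them divide m (all give nonzero remainder).
No irreducible factor of degree ≤ 2 exists, so m is irreducible over GF(3).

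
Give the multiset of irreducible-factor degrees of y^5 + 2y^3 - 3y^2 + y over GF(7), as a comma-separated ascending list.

1, 1, 1, 2

Write f(y) = y^5 + 2y^3 - 3y^2 + y.
Linear factors from roots: (y), (y - 3), (y + 1).
Complete factorization: f(y) = (y)·(y + 1)·(y - 3)·(y^2 + 2y + 2).
Factor degrees with multiplicity: 1 + 1 + 1 + 2 = 5.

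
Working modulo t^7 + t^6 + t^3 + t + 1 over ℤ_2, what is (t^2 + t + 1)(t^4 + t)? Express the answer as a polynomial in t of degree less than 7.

t^6 + t^5 + t^4 + t^3 + t^2 + t

Multiply in ℤ_2[t]: (t^2 + t + 1)·(t^4 + t) = t^6 + t^5 + t^4 + t^3 + t^2 + t.
Reduced: t^6 + t^5 + t^4 + t^3 + t^2 + t.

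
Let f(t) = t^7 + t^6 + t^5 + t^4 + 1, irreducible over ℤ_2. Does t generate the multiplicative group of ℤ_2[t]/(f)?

Yes

|GF(2^7)^×| = 2^7 − 1 = 127. Prime factorization: 127 = 127.
f is primitive ⇔ t has order 127 in GF(2)[t]/(f), i.e. t^(127/q) ≠ 1 for each prime q | 127.
t^(1) mod f = t.
None equal 1, so t has full order 127; f is primitive.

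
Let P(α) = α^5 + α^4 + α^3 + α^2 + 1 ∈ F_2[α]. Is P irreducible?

Yes

Check for roots in F_2: P(0) = 1; P(1) = 1.
No roots, so no linear factors.
Monic irreducibles of degree 2 over GF(2): α^2 + α + 1.
None of them divide P (all give nonzero remainder).
No irreducible factor of degree ≤ 2 exists, so P is irreducible over GF(2).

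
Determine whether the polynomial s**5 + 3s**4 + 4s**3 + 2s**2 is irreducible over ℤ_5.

No

Write m(s) = s**5 + 3s**4 + 4s**3 + 2s**2.
Check for roots in ℤ_5: m(0) = 0 → root; m(1) = 0 → root; m(2) = 0 → root; m(3) = 2; m(4) = 0 → root.
m(0) = 0, so (s) divides m(s); m is reducible.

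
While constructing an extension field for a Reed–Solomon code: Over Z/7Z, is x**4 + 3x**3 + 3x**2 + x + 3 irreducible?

Yes

Write m(x) = x**4 + 3x**3 + 3x**2 + x + 3.
Check for roots in Z/7Z: m(0) = 3; m(1) = 4; m(2) = 1; m(3) = 6; m(4) = 6; m(5) = 5; m(6) = 3.
No roots, so no linear factors.
Degree-2 irreducible divisors: test the 21 monic irreducibles of degree 2 over GF(7).
None of them divide m (all give nonzero remainder).
No irreducible factor of degree ≤ 2 exists, so m is irreducible over GF(7).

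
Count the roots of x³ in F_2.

Write P(x) = x³.
Evaluate at each of the 2 elements of F_2:
P(0) = 0 → root; P(1) = 1.
Roots: {0}.

1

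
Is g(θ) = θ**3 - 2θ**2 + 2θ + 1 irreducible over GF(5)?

Check for roots in GF(5): g(0) = 1; g(1) = 2; g(2) = 0 → root; g(3) = 1; g(4) = 1.
g(2) = 0, so (θ − 2) divides g(θ); g is reducible.

No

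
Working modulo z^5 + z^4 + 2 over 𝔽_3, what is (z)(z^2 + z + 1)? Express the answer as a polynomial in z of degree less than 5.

z^3 + z^2 + z

Multiply in 𝔽_3[z]: (z)·(z^2 + z + 1) = z^3 + z^2 + z.
Reduced: z^3 + z^2 + z.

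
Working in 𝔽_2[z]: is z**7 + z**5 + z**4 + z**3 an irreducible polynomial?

Write f(z) = z**7 + z**5 + z**4 + z**3.
Check for roots in 𝔽_2: f(0) = 0 → root; f(1) = 0 → root.
f(0) = 0, so (z) divides f(z); f is reducible.

No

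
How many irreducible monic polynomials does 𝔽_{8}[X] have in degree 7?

299592

The number of monic irreducibles of degree 7 over GF(8) is (1/7)·Σ_{d∣7} μ(7/d) 8^d.
Divisors of 7: 1, 7; μ(7/d) for each: -1, 1.
Σ = − 8^1 + 8^7 = 2097144.
N = 2097144/7 = 299592.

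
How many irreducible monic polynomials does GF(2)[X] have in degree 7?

Gauss's count: N_{2}(7) = (1/7) Σ_{d|7} μ(7/d)·2^d.
Divisors of 7: 1, 7; μ(7/d) for each: -1, 1.
Σ = − 2^1 + 2^7 = 126.
N = 126/7 = 18.

18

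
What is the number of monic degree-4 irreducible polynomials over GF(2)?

3

x^(2^4) − x is the product of all monic irreducibles of degree dividing 4; Möbius inversion gives N = (1/4) Σ μ(4/d)·2^d.
Divisors of 4: 1, 2, 4; μ(4/d) for each: 0, -1, 1.
Σ = − 2^2 + 2^4 = 12.
N = 12/4 = 3.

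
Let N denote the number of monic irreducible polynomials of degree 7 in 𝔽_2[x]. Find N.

18

x^(2^7) − x is the product of all monic irreducibles of degree dividing 7; Möbius inversion gives N = (1/7) Σ μ(7/d)·2^d.
Divisors of 7: 1, 7; μ(7/d) for each: -1, 1.
Σ = − 2^1 + 2^7 = 126.
N = 126/7 = 18.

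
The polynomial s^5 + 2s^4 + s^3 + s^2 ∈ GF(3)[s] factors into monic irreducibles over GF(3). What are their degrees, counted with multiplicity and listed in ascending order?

Write h(s) = s^5 + 2s^4 + s^3 + s^2.
Roots in GF(3): h(0) = 0 → root; h(1) = 2; h(2) = 1.
Linear factors from roots: (s).
Complete factorization: h(s) = (s)^2·(s^3 + 2s^2 + s + 1).
Factor degrees with multiplicity: 1 + 1 + 3 = 5.

1, 1, 3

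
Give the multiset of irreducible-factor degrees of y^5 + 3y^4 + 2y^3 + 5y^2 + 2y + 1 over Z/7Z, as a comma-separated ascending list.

1, 1, 1, 2

Write h(y) = y^5 + 3y^4 + 2y^3 + 5y^2 + 2y + 1.
Linear factors from roots: (y + 6), (y + 3).
Complete factorization: h(y) = (y + 3)·(y + 6)^2·(y^2 + 2y + 5).
Factor degrees with multiplicity: 1 + 1 + 1 + 2 = 5.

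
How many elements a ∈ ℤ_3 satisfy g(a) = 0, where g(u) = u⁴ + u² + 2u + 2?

Evaluate at each of the 3 elements of ℤ_3:
g(0) = 2; g(1) = 0 → root; g(2) = 2.
Roots: {1}.

1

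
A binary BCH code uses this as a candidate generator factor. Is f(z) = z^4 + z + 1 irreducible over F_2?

Yes

Check for roots in F_2: f(0) = 1; f(1) = 1.
No roots, so no linear factors.
Monic irreducibles of degree 2 over GF(2): z^2 + z + 1.
None of them divide f (all give nonzero remainder).
No irreducible factor of degree ≤ 2 exists, so f is irreducible over GF(2).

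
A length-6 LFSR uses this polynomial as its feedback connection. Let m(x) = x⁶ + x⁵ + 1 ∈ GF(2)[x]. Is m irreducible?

Check for roots in GF(2): m(0) = 1; m(1) = 1.
No roots, so no linear factors.
Monic irreducibles of degree 2 over GF(2): x² + x + 1.
None of them divide m (all give nonzero remainder).
Monic irreducibles of degree 3 over GF(2): x³ + x + 1, x³ + x² + 1.
None of them divide m (all give nonzero remainder).
No irreducible factor of degree ≤ 3 exists, so m is irreducible over GF(2).

Yes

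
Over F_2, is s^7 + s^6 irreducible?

No

Write h(s) = s^7 + s^6.
Check for roots in F_2: h(0) = 0 → root; h(1) = 0 → root.
h(0) = 0, so (s) divides h(s); h is reducible.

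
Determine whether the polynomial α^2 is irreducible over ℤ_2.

Write P(α) = α^2.
Check for roots in ℤ_2: P(0) = 0 → root; P(1) = 1.
P(0) = 0, so (α) divides P(α); P is reducible.

No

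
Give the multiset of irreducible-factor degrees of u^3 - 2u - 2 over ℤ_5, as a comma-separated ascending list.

3

Write h(u) = u^3 - 2u - 2.
Roots in ℤ_5: h(0) = 3; h(1) = 2; h(2) = 2; h(3) = 4; h(4) = 4.
Complete factorization: h(u) = (u^3 - 2u - 2).
Factor degrees with multiplicity: 3 = 3.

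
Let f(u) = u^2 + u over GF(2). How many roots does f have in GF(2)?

2

Evaluate at each of the 2 elements of GF(2):
f(0) = 0 → root; f(1) = 0 → root.
Roots: {0, 1}.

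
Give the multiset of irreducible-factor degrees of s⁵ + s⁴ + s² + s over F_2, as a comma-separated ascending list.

1, 1, 1, 2

Write f(s) = s⁵ + s⁴ + s² + s.
Roots in F_2: f(0) = 0 → root; f(1) = 0 → root.
Linear factors from roots: (s), (s + 1).
Complete factorization: f(s) = (s)·(s + 1)^2·(s² + s + 1).
Factor degrees with multiplicity: 1 + 1 + 1 + 2 = 5.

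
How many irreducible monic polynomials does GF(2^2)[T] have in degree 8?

By the necklace-counting formula, N_4(8) = (1/8) Σ_{d|8} μ(8/d)·4^d.
Divisors of 8: 1, 2, 4, 8; μ(8/d) for each: 0, 0, -1, 1.
Σ = − 4^4 + 4^8 = 65280.
N = 65280/8 = 8160.

8160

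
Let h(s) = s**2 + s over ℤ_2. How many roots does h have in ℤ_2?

2

Evaluate at each of the 2 elements of ℤ_2:
h(0) = 0 → root; h(1) = 0 → root.
Roots: {0, 1}.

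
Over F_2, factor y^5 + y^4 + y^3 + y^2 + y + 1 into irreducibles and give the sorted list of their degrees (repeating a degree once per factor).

Write f(y) = y^5 + y^4 + y^3 + y^2 + y + 1.
Roots in F_2: f(0) = 1; f(1) = 0 → root.
Linear factors from roots: (y + 1).
Complete factorization: f(y) = (y + 1)·(y^2 + y + 1)^2.
Factor degrees with multiplicity: 1 + 2 + 2 = 5.

1, 2, 2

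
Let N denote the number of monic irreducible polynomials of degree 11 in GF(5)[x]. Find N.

Gauss's count: N_{5}(11) = (1/11) Σ_{d|11} μ(11/d)·5^d.
Divisors of 11: 1, 11; μ(11/d) for each: -1, 1.
Σ = − 5^1 + 5^11 = 48828120.
N = 48828120/11 = 4438920.

4438920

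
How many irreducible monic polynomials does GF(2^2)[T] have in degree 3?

The number of monic irreducibles of degree 3 over GF(4) is (1/3)·Σ_{d∣3} μ(3/d) 4^d.
Divisors of 3: 1, 3; μ(3/d) for each: -1, 1.
Σ = − 4^1 + 4^3 = 60.
N = 60/3 = 20.

20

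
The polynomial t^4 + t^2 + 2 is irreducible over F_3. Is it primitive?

Write f(t) = t^4 + t^2 + 2.
|GF(3^4)^×| = 3^4 − 1 = 80. Prime factorization: 80 = 2^4·5.
f is primitive ⇔ t has order 80 in GF(3)[t]/(f), i.e. t^(80/q) ≠ 1 for each prime q | 80.
t^(40) mod f = 2.
t^(16) mod f = 1
Since t^(16) = 1, the order of t divides 16 < 80; not primitive.

No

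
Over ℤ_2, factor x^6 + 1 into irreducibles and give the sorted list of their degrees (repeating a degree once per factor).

Write g(x) = x^6 + 1.
Roots in ℤ_2: g(0) = 1; g(1) = 0 → root.
Linear factors from roots: (x + 1).
Complete factorization: g(x) = (x + 1)^2·(x^2 + x + 1)^2.
Factor degrees with multiplicity: 1 + 1 + 2 + 2 = 6.

1, 1, 2, 2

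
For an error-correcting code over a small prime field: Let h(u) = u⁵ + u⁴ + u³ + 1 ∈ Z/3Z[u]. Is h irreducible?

No

Check for roots in Z/3Z: h(0) = 1; h(1) = 1; h(2) = 0 → root.
h(2) = 0, so (u − 2) divides h(u); h is reducible.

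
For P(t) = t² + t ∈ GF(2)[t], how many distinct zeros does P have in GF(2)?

2

Evaluate at each of the 2 elements of GF(2):
P(0) = 0 → root; P(1) = 0 → root.
Roots: {0, 1}.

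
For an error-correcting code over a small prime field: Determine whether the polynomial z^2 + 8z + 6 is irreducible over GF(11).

Write P(z) = z^2 + 8z + 6.
Check each element of GF(11) for a root: P(0)=6, P(1)=4, P(2)=4, P(3)=6, P(4)=10, P(5)=5, P(6)=2, P(7)=1, P(8)=2, P(9)=5, P(10)=10.
No roots. A degree-2 polynomial over a field with no linear factor is irreducible.

Yes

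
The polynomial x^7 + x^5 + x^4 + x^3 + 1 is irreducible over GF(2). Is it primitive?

Write f(x) = x^7 + x^5 + x^4 + x^3 + 1.
|GF(2^7)^×| = 2^7 − 1 = 127. Prime factorization: 127 = 127.
f is primitive ⇔ x has order 127 in GF(2)[x]/(f), i.e. x^(127/q) ≠ 1 for each prime q | 127.
x^(1) mod f = x.
None equal 1, so x has full order 127; f is primitive.

Yes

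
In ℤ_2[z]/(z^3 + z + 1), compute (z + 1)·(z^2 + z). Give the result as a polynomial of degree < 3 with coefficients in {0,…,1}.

Multiply in ℤ_2[z]: (z + 1)·(z^2 + z) = z^3 + z.
Reduce using z^3 ≡ z + 1 (mod z^3 + z + 1).
Reduced: 1.

1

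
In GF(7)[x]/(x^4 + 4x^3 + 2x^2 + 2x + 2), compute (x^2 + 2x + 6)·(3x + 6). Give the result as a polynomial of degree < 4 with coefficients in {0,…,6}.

Multiply in GF(7)[x]: (x^2 + 2x + 6)·(3x + 6) = 3x^3 + 5x^2 + 2x + 1.
Reduced: 3x^3 + 5x^2 + 2x + 1.

3x^3 + 5x^2 + 2x + 1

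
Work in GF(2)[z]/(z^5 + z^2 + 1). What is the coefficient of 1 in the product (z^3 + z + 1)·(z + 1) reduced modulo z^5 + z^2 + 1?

1

Multiply in GF(2)[z]: (z^3 + z + 1)·(z + 1) = z^4 + z^3 + z^2 + 1.
Reduced: z^4 + z^3 + z^2 + 1.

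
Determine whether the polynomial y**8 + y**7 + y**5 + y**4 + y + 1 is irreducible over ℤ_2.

No

Write P(y) = y**8 + y**7 + y**5 + y**4 + y + 1.
Check for roots in ℤ_2: P(0) = 1; P(1) = 0 → root.
P(1) = 0, so (y − 1) divides P(y); P is reducible.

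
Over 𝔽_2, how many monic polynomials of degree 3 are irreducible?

The number of monic irreducibles of degree 3 over GF(2) is (1/3)·Σ_{d∣3} μ(3/d) 2^d.
Divisors of 3: 1, 3; μ(3/d) for each: -1, 1.
Σ = − 2^1 + 2^3 = 6.
N = 6/3 = 2.

2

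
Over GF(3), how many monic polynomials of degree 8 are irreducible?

810

x^(3^8) − x is the product of all monic irreducibles of degree dividing 8; Möbius inversion gives N = (1/8) Σ μ(8/d)·3^d.
Divisors of 8: 1, 2, 4, 8; μ(8/d) for each: 0, 0, -1, 1.
Σ = − 3^4 + 3^8 = 6480.
N = 6480/8 = 810.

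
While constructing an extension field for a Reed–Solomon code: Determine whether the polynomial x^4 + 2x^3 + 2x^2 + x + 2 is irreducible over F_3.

Yes

Write h(x) = x^4 + 2x^3 + 2x^2 + x + 2.
Check for roots in F_3: h(0) = 2; h(1) = 2; h(2) = 2.
No roots, so no linear factors.
Monic irreducibles of degree 2 over GF(3): x^2 + 1, x^2 + x + 2, x^2 + 2x + 2.
None of them divide h (all give nonzero remainder).
No irreducible factor of degree ≤ 2 exists, so h is irreducible over GF(3).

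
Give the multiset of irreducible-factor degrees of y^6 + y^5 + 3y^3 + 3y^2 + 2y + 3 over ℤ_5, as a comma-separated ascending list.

3, 3

Write g(y) = y^6 + y^5 + 3y^3 + 3y^2 + 2y + 3.
Roots in ℤ_5: g(0) = 3; g(1) = 3; g(2) = 4; g(3) = 4; g(4) = 1.
Complete factorization: g(y) = (y^3 + 2y^2 + 4y + 2)·(y^3 + 4y^2 + 3y + 4).
Factor degrees with multiplicity: 3 + 3 = 6.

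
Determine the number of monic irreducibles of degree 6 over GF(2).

9

By the necklace-counting formula, N_2(6) = (1/6) Σ_{d|6} μ(6/d)·2^d.
Divisors of 6: 1, 2, 3, 6; μ(6/d) for each: 1, -1, -1, 1.
Σ = 2^1 − 2^2 − 2^3 + 2^6 = 54.
N = 54/6 = 9.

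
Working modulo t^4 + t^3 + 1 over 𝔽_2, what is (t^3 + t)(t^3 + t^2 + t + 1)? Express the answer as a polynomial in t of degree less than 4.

t

Multiply in 𝔽_2[t]: (t^3 + t)·(t^3 + t^2 + t + 1) = t^6 + t^5 + t^2 + t.
Reduce using t^4 ≡ t^3 + 1 (mod t^4 + t^3 + 1).
Reduced: t.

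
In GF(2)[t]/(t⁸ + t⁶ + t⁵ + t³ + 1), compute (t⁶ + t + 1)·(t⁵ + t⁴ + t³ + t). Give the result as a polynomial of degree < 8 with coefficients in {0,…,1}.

Multiply in GF(2)[t]: (t⁶ + t + 1)·(t⁵ + t⁴ + t³ + t) = t¹¹ + t¹⁰ + t⁹ + t⁷ + t⁶ + t³ + t² + t.
Reduce using t⁸ ≡ t⁶ + t⁵ + t³ + 1 (mod t⁸ + t⁶ + t⁵ + t³ + 1).
Reduced: t⁵ + t.

t^5 + t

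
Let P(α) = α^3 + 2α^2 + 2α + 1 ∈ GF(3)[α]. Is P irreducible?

No

Check for roots in GF(3): P(0) = 1; P(1) = 0 → root; P(2) = 0 → root.
P(1) = 0, so (α − 1) divides P(α); P is reducible.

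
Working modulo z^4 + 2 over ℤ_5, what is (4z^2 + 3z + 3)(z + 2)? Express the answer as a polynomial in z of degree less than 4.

Multiply in ℤ_5[z]: (4z^2 + 3z + 3)·(z + 2) = 4z^3 + z^2 + 4z + 1.
Reduced: 4z^3 + z^2 + 4z + 1.

4z^3 + z^2 + 4z + 1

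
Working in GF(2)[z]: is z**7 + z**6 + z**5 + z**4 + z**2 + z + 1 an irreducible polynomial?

Yes

Write P(z) = z**7 + z**6 + z**5 + z**4 + z**2 + z + 1.
Check for roots in GF(2): P(0) = 1; P(1) = 1.
No roots, so no linear factors.
Monic irreducibles of degree 2 over GF(2): z**2 + z + 1.
None of them divide P (all give nonzero remainder).
Monic irreducibles of degree 3 over GF(2): z**3 + z + 1, z**3 + z**2 + 1.
None of them divide P (all give nonzero remainder).
No irreducible factor of degree ≤ 3 exists, so P is irreducible over GF(2).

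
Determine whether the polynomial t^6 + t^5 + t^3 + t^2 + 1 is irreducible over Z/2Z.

Yes

Write P(t) = t^6 + t^5 + t^3 + t^2 + 1.
Check for roots in Z/2Z: P(0) = 1; P(1) = 1.
No roots, so no linear factors.
Monic irreducibles of degree 2 over GF(2): t^2 + t + 1.
None of them divide P (all give nonzero remainder).
Monic irreducibles of degree 3 over GF(2): t^3 + t + 1, t^3 + t^2 + 1.
None of them divide P (all give nonzero remainder).
No irreducible factor of degree ≤ 3 exists, so P is irreducible over GF(2).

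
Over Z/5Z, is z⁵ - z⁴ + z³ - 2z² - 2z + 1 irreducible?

Write P(z) = z⁵ - z⁴ + z³ - 2z² - 2z + 1.
Check for roots in Z/5Z: P(0) = 1; P(1) = 3; P(2) = 3; P(3) = 1; P(4) = 3.
No roots, so no linear factors.
Degree-2 irreducible divisors: test the 10 monic irreducibles of degree 2 over GF(5).
None of them divide P (all give nonzero remainder).
No irreducible factor of degree ≤ 2 exists, so P is irreducible over GF(5).

Yes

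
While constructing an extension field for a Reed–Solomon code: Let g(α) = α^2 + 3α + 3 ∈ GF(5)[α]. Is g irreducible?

Yes

Check for roots in GF(5): g(0) = 3; g(1) = 2; g(2) = 3; g(3) = 1; g(4) = 1.
No roots. A degree-2 polynomial over a field with no linear factor is irreducible.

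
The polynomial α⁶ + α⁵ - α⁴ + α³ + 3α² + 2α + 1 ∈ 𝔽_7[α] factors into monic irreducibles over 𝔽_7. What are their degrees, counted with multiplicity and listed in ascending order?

Write h(α) = α⁶ + α⁵ - α⁴ + α³ + 3α² + 2α + 1.
Linear factors from roots: (α - 2), (α - 3), (α + 1).
Complete factorization: h(α) = (α + 1)·(α - 3)·(α - 2)^2·(α² - 3).
Factor degrees with multiplicity: 1 + 1 + 1 + 1 + 2 = 6.

1, 1, 1, 1, 2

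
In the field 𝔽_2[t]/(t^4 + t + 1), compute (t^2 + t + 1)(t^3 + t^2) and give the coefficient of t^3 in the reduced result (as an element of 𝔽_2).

0

Multiply in 𝔽_2[t]: (t^2 + t + 1)·(t^3 + t^2) = t^5 + t^2.
Reduce using t^4 ≡ t + 1 (mod t^4 + t + 1).
Reduced: t.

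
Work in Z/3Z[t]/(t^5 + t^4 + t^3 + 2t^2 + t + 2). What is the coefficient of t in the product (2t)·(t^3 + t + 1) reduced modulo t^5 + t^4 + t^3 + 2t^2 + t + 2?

Multiply in Z/3Z[t]: (2t)·(t^3 + t + 1) = 2t^4 + 2t^2 + 2t.
Reduced: 2t^4 + 2t^2 + 2t.

2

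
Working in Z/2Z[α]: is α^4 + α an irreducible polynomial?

No

Write g(α) = α^4 + α.
Check for roots in Z/2Z: g(0) = 0 → root; g(1) = 0 → root.
g(0) = 0, so (α) divides g(α); g is reducible.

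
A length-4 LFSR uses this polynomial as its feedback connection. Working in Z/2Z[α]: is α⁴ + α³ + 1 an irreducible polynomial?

Write h(α) = α⁴ + α³ + 1.
Check for roots in Z/2Z: h(0) = 1; h(1) = 1.
No roots, so no linear factors.
Monic irreducibles of degree 2 over GF(2): α² + α + 1.
None of them divide h (all give nonzero remainder).
No irreducible factor of degree ≤ 2 exists, so h is irreducible over GF(2).

Yes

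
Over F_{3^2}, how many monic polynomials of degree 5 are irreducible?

11808

By the necklace-counting formula, N_9(5) = (1/5) Σ_{d|5} μ(5/d)·9^d.
Divisors of 5: 1, 5; μ(5/d) for each: -1, 1.
Σ = − 9^1 + 9^5 = 59040.
N = 59040/5 = 11808.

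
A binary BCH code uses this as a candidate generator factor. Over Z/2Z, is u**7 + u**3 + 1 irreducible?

Yes

Write g(u) = u**7 + u**3 + 1.
Check for roots in Z/2Z: g(0) = 1; g(1) = 1.
No roots, so no linear factors.
Monic irreducibles of degree 2 over GF(2): u**2 + u + 1.
None of them divide g (all give nonzero remainder).
Monic irreducibles of degree 3 over GF(2): u**3 + u + 1, u**3 + u**2 + 1.
None of them divide g (all give nonzero remainder).
No irreducible factor of degree ≤ 3 exists, so g is irreducible over GF(2).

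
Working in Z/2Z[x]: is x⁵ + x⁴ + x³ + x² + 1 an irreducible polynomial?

Write g(x) = x⁵ + x⁴ + x³ + x² + 1.
Check for roots in Z/2Z: g(0) = 1; g(1) = 1.
No roots, so no linear factors.
Monic irreducibles of degree 2 over GF(2): x² + x + 1.
None of them divide g (all give nonzero remainder).
No irreducible factor of degree ≤ 2 exists, so g is irreducible over GF(2).

Yes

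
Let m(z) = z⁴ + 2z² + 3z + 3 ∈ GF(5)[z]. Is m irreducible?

Yes

Check for roots in GF(5): m(0) = 3; m(1) = 4; m(2) = 3; m(3) = 1; m(4) = 3.
No roots, so no linear factors.
Degree-2 irreducible divisors: test the 10 monic irreducibles of degree 2 over GF(5).
None of them divide m (all give nonzero remainder).
No irreducible factor of degree ≤ 2 exists, so m is irreducible over GF(5).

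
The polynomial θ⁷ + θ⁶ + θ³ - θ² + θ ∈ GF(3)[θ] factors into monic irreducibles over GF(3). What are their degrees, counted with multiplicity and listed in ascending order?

1, 1, 1, 1, 3

Write f(θ) = θ⁷ + θ⁶ + θ³ - θ² + θ.
Roots in GF(3): f(0) = 0 → root; f(1) = 0 → root; f(2) = 0 → root.
Linear factors from roots: (θ), (θ - 1), (θ + 1).
Complete factorization: f(θ) = (θ)·(θ + 1)·(θ - 1)^2·(θ³ - θ² + 1).
Factor degrees with multiplicity: 1 + 1 + 1 + 1 + 3 = 7.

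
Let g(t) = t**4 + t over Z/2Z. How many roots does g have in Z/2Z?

Evaluate at each of the 2 elements of Z/2Z:
g(0) = 0 → root; g(1) = 0 → root.
Roots: {0, 1}.

2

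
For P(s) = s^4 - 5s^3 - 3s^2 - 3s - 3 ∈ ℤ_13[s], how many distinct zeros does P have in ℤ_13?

2

Evaluate at each of the 13 elements of ℤ_13:
P(0) = 10; P(1) = 0 → root; P(2) = 7; P(3) = 11; P(4) = 3; P(5) = 11; P(6) = 9; P(7) = 8; P(8) = 4; P(9) = 4; P(10) = 0 → root; P(11) = 8; P(12) = 3.
Roots: {1, 10}.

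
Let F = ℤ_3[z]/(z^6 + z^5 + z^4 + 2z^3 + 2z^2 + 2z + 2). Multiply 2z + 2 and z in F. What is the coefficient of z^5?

Multiply in ℤ_3[z]: (2z + 2)·(z) = 2z^2 + 2z.
Reduced: 2z^2 + 2z.

0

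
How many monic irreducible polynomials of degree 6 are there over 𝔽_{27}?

64566684

x^(27^6) − x is the product of all monic irreducibles of degree dividing 6; Möbius inversion gives N = (1/6) Σ μ(6/d)·27^d.
Divisors of 6: 1, 2, 3, 6; μ(6/d) for each: 1, -1, -1, 1.
Σ = 27^1 − 27^2 − 27^3 + 27^6 = 387400104.
N = 387400104/6 = 64566684.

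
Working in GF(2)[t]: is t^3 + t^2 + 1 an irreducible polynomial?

Yes

Write h(t) = t^3 + t^2 + 1.
Check for roots in GF(2): h(0) = 1; h(1) = 1.
No roots. A degree-3 polynomial over a field with no linear factor is irreducible.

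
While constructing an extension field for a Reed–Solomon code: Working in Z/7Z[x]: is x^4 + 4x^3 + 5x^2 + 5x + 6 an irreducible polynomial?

Write f(x) = x^4 + 4x^3 + 5x^2 + 5x + 6.
Check for roots in Z/7Z: f(0) = 6; f(1) = 0 → root; f(2) = 0 → root; f(3) = 3; f(4) = 2; f(5) = 0 → root; f(6) = 3.
f(1) = 0, so (x − 1) divides f(x); f is reducible.

No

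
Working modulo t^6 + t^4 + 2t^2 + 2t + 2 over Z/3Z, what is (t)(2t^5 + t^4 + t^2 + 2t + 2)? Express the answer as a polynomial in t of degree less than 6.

t^5 + t^4 + t^3 + t^2 + t + 2

Multiply in Z/3Z[t]: (t)·(2t^5 + t^4 + t^2 + 2t + 2) = 2t^6 + t^5 + t^3 + 2t^2 + 2t.
Reduce using t^6 ≡ 2t^4 + t^2 + t + 1 (mod t^6 + t^4 + 2t^2 + 2t + 2).
Reduced: t^5 + t^4 + t^3 + t^2 + t + 2.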